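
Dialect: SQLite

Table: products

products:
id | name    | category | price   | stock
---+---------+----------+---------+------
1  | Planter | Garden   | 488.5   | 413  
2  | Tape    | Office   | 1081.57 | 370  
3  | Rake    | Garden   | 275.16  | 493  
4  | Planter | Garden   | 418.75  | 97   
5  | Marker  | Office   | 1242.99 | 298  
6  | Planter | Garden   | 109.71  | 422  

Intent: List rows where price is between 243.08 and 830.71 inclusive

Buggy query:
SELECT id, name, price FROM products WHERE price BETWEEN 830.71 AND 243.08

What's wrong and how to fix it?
Bug: BETWEEN expects the lower bound first; with 830.71 AND 243.08 the range is empty

Fix: Swap the bounds so the smaller value comes first

Corrected query:
SELECT id, name, price FROM products WHERE price BETWEEN 243.08 AND 830.71

Result:
id | name    | price 
---+---------+-------
1  | Planter | 488.5 
3  | Rake    | 275.16
4  | Planter | 418.75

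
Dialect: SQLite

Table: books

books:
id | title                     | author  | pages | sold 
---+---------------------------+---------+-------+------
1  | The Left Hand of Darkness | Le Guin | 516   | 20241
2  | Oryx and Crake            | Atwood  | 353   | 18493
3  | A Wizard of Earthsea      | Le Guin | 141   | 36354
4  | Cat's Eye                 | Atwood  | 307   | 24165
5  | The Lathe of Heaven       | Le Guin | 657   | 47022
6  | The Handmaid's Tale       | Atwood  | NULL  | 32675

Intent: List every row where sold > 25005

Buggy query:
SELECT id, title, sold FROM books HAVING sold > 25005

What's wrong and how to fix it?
Bug: HAVING filters the output of aggregation, but this query has no GROUP BY and no aggregate functions, so SQLite rejects it (HAVING clause on a non-aggregate query); the condition here is per row

Fix: Replace HAVING with WHERE since the condition applies to individual rows

Corrected query:
SELECT id, title, sold FROM books WHERE sold > 25005

Result:
id | title                | sold 
---+----------------------+------
3  | A Wizard of Earthsea | 36354
5  | The Lathe of Heaven  | 47022
6  | The Handmaid's Tale  | 32675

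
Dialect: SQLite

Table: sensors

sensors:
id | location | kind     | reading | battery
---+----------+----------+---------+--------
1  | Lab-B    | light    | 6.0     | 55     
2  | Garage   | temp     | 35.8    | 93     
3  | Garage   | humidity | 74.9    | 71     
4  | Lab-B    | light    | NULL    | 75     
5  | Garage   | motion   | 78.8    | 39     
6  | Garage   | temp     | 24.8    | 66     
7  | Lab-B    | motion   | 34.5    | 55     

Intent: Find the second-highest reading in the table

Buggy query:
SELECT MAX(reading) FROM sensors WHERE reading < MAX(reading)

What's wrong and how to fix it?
Bug: MAX(reading) on the right of the comparison is an aggregate-in-WHERE error

Fix: Compute the overall MAX in a subquery, then take MAX of rows below it

Corrected query:
SELECT MAX(reading) FROM sensors WHERE reading < (SELECT MAX(reading) FROM sensors)

Result:
MAX(reading)
------------
74.9        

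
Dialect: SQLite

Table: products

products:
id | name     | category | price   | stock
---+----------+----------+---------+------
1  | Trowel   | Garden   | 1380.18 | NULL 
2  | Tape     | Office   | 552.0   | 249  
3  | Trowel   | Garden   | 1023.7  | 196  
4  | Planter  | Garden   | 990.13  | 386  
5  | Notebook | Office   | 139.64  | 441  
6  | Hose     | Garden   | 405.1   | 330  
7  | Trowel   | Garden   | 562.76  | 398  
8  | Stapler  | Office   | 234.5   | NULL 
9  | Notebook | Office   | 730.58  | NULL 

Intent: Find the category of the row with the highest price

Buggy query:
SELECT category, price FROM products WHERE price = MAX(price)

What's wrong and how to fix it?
Bug: WHERE is evaluated per row; an aggregate over the whole table isn't defined there

Fix: Wrap MAX in a scalar subquery so WHERE compares against a single value

Corrected query:
SELECT category, price FROM products WHERE price = (SELECT MAX(price) FROM products)

Result:
category | price  
---------+--------
Garden   | 1380.18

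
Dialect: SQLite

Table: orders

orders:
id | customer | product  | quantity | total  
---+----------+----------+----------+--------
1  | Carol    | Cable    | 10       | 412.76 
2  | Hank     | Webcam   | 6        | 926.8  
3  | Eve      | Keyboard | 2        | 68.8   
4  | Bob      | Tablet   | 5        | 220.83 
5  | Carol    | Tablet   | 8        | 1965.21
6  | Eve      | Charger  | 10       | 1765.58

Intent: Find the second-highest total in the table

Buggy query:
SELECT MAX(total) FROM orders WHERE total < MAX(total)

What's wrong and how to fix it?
Bug: MAX(total) on the right of the comparison is an aggregate-in-WHERE error

Fix: Put the inner MAX in a scalar subquery

Corrected query:
SELECT MAX(total) FROM orders WHERE total < (SELECT MAX(total) FROM orders)

Result:
MAX(total)
----------
1765.58   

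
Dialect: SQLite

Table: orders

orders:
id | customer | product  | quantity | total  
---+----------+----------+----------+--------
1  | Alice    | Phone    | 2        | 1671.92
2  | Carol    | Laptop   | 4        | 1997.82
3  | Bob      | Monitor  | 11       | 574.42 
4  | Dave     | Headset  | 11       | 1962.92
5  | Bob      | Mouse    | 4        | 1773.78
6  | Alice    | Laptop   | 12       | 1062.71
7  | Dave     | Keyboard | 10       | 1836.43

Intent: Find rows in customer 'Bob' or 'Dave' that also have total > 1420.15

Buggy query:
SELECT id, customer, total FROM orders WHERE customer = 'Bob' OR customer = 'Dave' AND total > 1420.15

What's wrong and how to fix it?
Bug: Without parentheses, AND is evaluated before OR, so the total filter only applies to the 'Dave' branch

Fix: Add parentheses around the OR so the AND applies to both alternatives

Corrected query:
SELECT id, customer, total FROM orders WHERE (customer = 'Bob' OR customer = 'Dave') AND total > 1420.15

Result:
id | customer | total  
---+----------+--------
4  | Dave     | 1962.92
5  | Bob      | 1773.78
7  | Dave     | 1836.43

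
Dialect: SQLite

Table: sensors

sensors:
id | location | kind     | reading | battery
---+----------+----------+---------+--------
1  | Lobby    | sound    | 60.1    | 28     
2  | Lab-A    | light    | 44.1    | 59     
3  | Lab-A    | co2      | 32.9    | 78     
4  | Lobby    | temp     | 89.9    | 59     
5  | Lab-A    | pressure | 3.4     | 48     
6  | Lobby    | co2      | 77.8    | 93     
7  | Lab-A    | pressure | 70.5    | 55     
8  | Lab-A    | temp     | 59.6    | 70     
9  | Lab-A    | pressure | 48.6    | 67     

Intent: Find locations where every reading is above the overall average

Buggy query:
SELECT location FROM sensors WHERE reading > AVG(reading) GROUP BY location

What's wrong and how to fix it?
Bug: WHERE evaluates per row before aggregation, so AVG() is unavailable

Fix: Compute the overall average in a scalar subquery and compare each group's MIN against it in HAVING

Corrected query:
SELECT location FROM sensors GROUP BY location HAVING MIN(reading) > (SELECT AVG(reading) FROM sensors)

Result:
location
--------
Lobby   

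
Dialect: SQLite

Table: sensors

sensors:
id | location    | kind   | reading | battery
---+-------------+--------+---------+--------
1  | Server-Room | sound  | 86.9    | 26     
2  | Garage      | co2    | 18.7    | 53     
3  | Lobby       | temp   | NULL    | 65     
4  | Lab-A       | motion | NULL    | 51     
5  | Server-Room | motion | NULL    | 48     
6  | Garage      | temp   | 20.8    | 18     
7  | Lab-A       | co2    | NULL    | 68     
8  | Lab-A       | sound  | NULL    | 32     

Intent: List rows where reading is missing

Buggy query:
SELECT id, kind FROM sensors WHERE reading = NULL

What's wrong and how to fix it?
Bug: '= NULL' is always unknown in SQL three-valued logic, so no rows match

Fix: Replace '= NULL' with 'IS NULL'

Corrected query:
SELECT id, kind FROM sensors WHERE reading IS NULL

Result:
id | kind  
---+-------
3  | temp  
4  | motion
5  | motion
7  | co2   
8  | sound 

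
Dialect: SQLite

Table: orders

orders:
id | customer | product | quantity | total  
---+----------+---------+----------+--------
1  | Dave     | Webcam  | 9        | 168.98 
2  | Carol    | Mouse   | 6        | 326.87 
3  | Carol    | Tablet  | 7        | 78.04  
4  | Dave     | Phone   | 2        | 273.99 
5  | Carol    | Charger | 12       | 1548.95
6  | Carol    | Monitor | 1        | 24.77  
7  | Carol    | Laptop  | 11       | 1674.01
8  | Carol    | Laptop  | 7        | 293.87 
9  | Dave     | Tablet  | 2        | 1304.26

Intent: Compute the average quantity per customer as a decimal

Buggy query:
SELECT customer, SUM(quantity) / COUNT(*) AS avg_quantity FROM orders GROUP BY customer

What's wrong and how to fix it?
Bug: Both operands are integers, so '/' performs integer division and truncates

Fix: Multiply by 1.0 (or CAST to REAL) to force floating-point division

Corrected query:
SELECT customer, SUM(quantity) * 1.0 / COUNT(*) AS avg_quantity FROM orders GROUP BY customer

Result:
customer | avg_quantity
---------+-------------
Carol    | 7.333333    
Dave     | 4.333333    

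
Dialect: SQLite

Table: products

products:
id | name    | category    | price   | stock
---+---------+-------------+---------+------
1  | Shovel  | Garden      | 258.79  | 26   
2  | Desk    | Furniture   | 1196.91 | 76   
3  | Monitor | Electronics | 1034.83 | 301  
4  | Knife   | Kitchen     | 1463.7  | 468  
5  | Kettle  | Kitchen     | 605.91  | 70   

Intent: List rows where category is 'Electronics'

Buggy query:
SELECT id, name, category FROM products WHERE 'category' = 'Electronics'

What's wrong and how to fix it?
Bug: 'category' in single quotes is a string literal, not the column; the comparison is literal-vs-literal and never true

Fix: Reference the column as category without single quotes

Corrected query:
SELECT id, name, category FROM products WHERE category = 'Electronics'

Result:
id | name    | category   
---+---------+------------
3  | Monitor | Electronics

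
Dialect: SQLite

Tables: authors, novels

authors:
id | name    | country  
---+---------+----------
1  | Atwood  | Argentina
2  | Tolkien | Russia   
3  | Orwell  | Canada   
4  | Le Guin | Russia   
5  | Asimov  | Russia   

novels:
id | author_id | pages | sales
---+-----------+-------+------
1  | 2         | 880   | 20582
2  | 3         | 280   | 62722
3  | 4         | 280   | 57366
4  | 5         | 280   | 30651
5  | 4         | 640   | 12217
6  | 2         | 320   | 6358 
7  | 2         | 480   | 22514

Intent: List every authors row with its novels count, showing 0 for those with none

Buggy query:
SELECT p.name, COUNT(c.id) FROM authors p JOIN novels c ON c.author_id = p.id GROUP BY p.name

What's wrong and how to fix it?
Bug: An inner join excludes parents with zero children

Fix: Switch to LEFT JOIN to retain unmatched parent rows

Corrected query:
SELECT p.name, COUNT(c.id) FROM authors p LEFT JOIN novels c ON c.author_id = p.id GROUP BY p.name

Result:
name    | COUNT(c.id)
--------+------------
Asimov  | 1          
Atwood  | 0          
Le Guin | 2          
Orwell  | 1          
Tolkien | 3          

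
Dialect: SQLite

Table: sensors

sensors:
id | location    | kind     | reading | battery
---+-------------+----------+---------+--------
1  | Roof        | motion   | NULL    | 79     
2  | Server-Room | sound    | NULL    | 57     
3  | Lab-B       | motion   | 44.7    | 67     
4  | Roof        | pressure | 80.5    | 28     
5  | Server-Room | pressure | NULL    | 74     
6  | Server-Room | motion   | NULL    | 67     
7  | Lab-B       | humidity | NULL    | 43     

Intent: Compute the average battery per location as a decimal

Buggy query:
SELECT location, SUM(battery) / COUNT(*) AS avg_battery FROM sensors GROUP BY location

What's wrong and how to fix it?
Bug: SUM(battery) and COUNT(*) are both integers; the division truncates the fractional part

Fix: Multiply by 1.0 (or CAST to REAL) to force floating-point division

Corrected query:
SELECT location, SUM(battery) * 1.0 / COUNT(*) AS avg_battery FROM sensors GROUP BY location

Result:
location    | avg_battery
------------+------------
Lab-B       | 55         
Roof        | 53.5       
Server-Room | 66         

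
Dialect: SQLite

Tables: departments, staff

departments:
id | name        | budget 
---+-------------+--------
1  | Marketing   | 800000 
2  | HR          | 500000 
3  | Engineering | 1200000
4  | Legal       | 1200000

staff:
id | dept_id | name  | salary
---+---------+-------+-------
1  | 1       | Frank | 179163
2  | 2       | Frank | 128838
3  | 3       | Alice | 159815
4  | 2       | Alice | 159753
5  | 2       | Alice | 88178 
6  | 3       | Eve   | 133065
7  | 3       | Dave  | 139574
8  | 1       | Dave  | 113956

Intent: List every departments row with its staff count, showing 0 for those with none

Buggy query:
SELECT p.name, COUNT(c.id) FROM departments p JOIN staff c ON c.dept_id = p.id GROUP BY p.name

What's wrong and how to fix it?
Bug: An inner join excludes parents with zero children

Fix: Use LEFT JOIN so parents without children still appear (COUNT(c.id) gives 0)

Corrected query:
SELECT p.name, COUNT(c.id) FROM departments p LEFT JOIN staff c ON c.dept_id = p.id GROUP BY p.name

Result:
name        | COUNT(c.id)
------------+------------
Engineering | 3          
HR          | 3          
Legal       | 0          
Marketing   | 2          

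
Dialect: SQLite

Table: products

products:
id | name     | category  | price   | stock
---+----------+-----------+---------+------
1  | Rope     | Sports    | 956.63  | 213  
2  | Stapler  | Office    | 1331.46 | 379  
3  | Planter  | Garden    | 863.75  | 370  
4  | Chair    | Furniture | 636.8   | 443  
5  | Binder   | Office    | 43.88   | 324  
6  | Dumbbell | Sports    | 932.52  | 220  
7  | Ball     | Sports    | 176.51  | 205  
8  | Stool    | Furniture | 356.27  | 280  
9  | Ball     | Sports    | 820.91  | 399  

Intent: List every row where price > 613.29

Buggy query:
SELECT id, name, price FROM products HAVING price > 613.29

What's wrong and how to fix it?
Bug: HAVING filters the output of aggregation, but this query has no GROUP BY and no aggregate functions, so SQLite rejects it (HAVING clause on a non-aggregate query); the condition here is per row

Fix: Use WHERE for row-level filtering

Corrected query:
SELECT id, name, price FROM products WHERE price > 613.29

Result:
id | name     | price  
---+----------+--------
1  | Rope     | 956.63 
2  | Stapler  | 1331.46
3  | Planter  | 863.75 
4  | Chair    | 636.8  
6  | Dumbbell | 932.52 
9  | Ball     | 820.91 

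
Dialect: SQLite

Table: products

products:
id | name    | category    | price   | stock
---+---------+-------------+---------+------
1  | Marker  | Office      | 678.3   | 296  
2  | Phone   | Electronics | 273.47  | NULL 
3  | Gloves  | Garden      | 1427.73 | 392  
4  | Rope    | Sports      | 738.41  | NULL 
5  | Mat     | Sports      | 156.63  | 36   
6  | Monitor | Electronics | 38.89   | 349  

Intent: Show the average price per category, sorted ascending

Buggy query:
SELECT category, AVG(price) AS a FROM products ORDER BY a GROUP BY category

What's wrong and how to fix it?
Bug: GROUP BY must precede ORDER BY

Fix: Move ORDER BY to the end, after GROUP BY

Corrected query:
SELECT category, AVG(price) AS a FROM products GROUP BY category ORDER BY a

Result:
category    | a      
------------+--------
Electronics | 156.18 
Sports      | 447.52 
Office      | 678.3  
Garden      | 1427.73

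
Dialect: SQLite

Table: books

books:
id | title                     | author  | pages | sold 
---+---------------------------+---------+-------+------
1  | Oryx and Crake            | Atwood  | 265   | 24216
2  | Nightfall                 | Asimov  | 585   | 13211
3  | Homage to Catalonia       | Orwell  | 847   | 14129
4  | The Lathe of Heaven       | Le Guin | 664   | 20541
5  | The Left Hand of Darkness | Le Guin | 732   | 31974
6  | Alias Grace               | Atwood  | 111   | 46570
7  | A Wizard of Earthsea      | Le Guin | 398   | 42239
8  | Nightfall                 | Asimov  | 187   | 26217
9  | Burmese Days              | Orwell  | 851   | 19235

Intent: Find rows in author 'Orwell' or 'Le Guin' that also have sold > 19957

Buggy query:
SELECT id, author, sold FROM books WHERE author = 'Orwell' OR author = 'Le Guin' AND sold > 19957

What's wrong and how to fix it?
Bug: Without parentheses, AND is evaluated before OR, so the sold filter only applies to the 'Le Guin' branch

Fix: Group the OR with parentheses (or use IN), then AND the threshold

Corrected query:
SELECT id, author, sold FROM books WHERE (author = 'Orwell' OR author = 'Le Guin') AND sold > 19957

Result:
id | author  | sold 
---+---------+------
4  | Le Guin | 20541
5  | Le Guin | 31974
7  | Le Guin | 42239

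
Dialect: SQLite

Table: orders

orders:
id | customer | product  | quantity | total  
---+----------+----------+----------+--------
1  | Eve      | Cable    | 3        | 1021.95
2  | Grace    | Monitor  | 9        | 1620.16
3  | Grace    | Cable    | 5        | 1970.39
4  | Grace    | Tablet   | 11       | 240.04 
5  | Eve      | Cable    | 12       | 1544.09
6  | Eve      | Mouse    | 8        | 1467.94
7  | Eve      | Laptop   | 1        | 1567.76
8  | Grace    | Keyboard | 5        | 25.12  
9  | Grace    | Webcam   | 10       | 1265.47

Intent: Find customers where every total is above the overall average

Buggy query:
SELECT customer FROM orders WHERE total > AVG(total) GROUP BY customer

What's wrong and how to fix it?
Bug: AVG() is an aggregate; it can't sit directly in WHERE

Fix: Compute the overall average in a scalar subquery and compare each group's MIN against it in HAVING

Corrected query:
SELECT customer FROM orders GROUP BY customer HAVING MIN(total) > (SELECT AVG(total) FROM orders)

Result:
(no rows)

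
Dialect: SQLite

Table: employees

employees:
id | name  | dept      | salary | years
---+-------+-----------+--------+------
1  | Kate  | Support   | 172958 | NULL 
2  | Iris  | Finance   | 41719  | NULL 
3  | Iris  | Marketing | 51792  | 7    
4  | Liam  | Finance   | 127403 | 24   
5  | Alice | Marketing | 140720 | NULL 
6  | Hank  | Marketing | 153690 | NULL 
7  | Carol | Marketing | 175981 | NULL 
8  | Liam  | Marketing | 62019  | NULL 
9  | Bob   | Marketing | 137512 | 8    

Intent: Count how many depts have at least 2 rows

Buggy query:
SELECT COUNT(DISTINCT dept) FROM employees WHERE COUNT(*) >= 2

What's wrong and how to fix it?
Bug: COUNT(*) cannot appear in WHERE; the per-group count doesn't exist yet

Fix: Group first with HAVING COUNT(*) >= 2, then COUNT the resulting groups

Corrected query:
SELECT COUNT(*) FROM (SELECT dept FROM employees GROUP BY dept HAVING COUNT(*) >= 2)

Result:
COUNT(*)
--------
2       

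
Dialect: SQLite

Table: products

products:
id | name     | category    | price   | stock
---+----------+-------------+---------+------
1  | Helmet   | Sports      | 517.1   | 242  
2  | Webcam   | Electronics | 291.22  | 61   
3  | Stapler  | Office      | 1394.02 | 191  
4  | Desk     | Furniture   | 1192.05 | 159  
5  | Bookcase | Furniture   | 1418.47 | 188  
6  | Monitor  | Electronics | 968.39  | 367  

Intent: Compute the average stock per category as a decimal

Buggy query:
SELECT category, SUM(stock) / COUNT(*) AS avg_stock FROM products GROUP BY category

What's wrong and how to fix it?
Bug: SUM(stock) and COUNT(*) are both integers; the division truncates the fractional part

Fix: Cast one side to REAL so the division keeps the fractional part

Corrected query:
SELECT category, SUM(stock) * 1.0 / COUNT(*) AS avg_stock FROM products GROUP BY category

Result:
category    | avg_stock
------------+----------
Electronics | 214      
Furniture   | 173.5    
Office      | 191      
Sports      | 242      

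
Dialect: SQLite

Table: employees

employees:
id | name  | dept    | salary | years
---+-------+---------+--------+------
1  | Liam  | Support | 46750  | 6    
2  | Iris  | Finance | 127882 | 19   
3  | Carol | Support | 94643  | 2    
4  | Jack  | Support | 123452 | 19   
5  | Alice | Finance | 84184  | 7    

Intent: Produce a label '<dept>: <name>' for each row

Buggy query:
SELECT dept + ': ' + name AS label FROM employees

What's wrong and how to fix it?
Bug: '+' is numeric addition; on text columns SQLite converts them to 0 instead of concatenating

Fix: Use the || operator for string concatenation

Corrected query:
SELECT dept || ': ' || name AS label FROM employees

Result:
label         
--------------
Support: Liam 
Finance: Iris 
Support: Carol
Support: Jack 
Finance: Alice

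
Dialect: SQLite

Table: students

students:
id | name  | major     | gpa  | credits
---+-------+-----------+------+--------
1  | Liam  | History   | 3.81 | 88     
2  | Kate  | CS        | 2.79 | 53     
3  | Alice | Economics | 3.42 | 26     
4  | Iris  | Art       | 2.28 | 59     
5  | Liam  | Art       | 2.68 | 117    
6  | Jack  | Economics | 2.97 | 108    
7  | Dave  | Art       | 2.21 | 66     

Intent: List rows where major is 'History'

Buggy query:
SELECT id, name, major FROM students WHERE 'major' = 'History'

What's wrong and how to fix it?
Bug: Single quotes denote string literals in SQL; the column name is being compared as a constant string

Fix: Remove the quotes around the column name (or use double quotes for an identifier)

Corrected query:
SELECT id, name, major FROM students WHERE major = 'History'

Result:
id | name | major  
---+------+--------
1  | Liam | History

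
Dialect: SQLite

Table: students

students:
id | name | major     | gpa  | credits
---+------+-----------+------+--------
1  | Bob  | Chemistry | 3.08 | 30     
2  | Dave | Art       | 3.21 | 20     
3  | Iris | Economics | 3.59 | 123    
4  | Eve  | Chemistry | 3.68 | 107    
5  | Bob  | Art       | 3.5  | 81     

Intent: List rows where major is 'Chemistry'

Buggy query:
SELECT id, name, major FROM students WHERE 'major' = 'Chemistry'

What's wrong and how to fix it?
Bug: 'major' in single quotes is a string literal, not the column; the comparison is literal-vs-literal and never true

Fix: Remove the quotes around the column name (or use double quotes for an identifier)

Corrected query:
SELECT id, name, major FROM students WHERE major = 'Chemistry'

Result:
id | name | major    
---+------+----------
1  | Bob  | Chemistry
4  | Eve  | Chemistry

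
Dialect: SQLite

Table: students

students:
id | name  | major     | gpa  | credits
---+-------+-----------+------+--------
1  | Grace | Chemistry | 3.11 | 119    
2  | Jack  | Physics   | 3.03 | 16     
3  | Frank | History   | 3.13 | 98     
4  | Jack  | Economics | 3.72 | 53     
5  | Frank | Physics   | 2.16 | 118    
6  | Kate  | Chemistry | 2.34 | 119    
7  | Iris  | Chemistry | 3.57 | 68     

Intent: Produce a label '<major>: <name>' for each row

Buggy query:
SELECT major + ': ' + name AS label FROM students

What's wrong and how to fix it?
Bug: SQLite uses || for string concatenation; + coerces text to numbers (yielding 0)

Fix: Replace + with || to concatenate text

Corrected query:
SELECT major || ': ' || name AS label FROM students

Result:
label           
----------------
Chemistry: Grace
Physics: Jack   
History: Frank  
Economics: Jack 
Physics: Frank  
Chemistry: Kate 
Chemistry: Iris 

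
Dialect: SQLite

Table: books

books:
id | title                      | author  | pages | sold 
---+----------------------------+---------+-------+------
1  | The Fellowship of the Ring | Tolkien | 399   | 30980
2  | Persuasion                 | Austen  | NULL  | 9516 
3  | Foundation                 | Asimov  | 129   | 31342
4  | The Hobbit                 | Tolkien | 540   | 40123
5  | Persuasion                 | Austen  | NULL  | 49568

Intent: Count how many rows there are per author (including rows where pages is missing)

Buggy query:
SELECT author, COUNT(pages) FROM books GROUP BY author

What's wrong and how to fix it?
Bug: COUNT(pages) skips NULLs, so groups with missing pages are undercounted

Fix: Replace COUNT(pages) with COUNT(*)

Corrected query:
SELECT author, COUNT(*) FROM books GROUP BY author

Result:
author  | COUNT(*)
--------+---------
Asimov  | 1       
Austen  | 2       
Tolkien | 2       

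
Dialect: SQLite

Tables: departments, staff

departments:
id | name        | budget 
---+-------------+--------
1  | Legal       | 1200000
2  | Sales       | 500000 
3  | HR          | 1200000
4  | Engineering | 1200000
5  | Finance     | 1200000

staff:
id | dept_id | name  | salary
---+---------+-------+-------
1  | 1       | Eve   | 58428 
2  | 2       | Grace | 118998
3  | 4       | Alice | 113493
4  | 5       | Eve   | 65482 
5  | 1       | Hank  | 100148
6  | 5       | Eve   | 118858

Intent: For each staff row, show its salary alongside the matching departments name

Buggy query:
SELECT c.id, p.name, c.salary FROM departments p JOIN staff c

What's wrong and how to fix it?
Bug: JOIN with no ON clause produces a cartesian product; every staff row pairs with every departments row

Fix: Add ON c.dept_id = p.id to the JOIN

Corrected query:
SELECT c.id, p.name, c.salary FROM departments p JOIN staff c ON c.dept_id = p.id

Result:
id | name        | salary
---+-------------+-------
1  | Legal       | 58428 
2  | Sales       | 118998
3  | Engineering | 113493
4  | Finance     | 65482 
5  | Legal       | 100148
6  | Finance     | 118858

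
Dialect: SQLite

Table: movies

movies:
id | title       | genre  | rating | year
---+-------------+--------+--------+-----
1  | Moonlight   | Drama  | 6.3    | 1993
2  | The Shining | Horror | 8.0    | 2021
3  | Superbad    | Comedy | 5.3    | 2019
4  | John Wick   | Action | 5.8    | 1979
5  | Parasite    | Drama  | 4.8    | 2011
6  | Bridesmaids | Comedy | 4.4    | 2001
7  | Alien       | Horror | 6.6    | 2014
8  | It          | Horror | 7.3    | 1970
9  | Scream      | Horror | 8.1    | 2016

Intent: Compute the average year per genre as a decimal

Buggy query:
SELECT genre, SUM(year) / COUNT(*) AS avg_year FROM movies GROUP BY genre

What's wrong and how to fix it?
Bug: Both operands are integers, so '/' performs integer division and truncates

Fix: Cast one side to REAL so the division keeps the fractional part

Corrected query:
SELECT genre, SUM(year) * 1.0 / COUNT(*) AS avg_year FROM movies GROUP BY genre

Result:
genre  | avg_year
-------+---------
Action | 1979    
Comedy | 2010    
Drama  | 2002    
Horror | 2005.25 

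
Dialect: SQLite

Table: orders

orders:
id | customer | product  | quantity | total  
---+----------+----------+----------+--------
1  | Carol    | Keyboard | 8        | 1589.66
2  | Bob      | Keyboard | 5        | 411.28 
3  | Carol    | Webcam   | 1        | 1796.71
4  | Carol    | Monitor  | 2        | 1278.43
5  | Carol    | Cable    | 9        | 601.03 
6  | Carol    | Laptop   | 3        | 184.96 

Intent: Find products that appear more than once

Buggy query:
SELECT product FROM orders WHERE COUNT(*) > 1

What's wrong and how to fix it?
Bug: WHERE can't reference COUNT(*); aggregates are computed after WHERE

Fix: Group first, then use HAVING for the count condition

Corrected query:
SELECT product FROM orders GROUP BY product HAVING COUNT(*) > 1

Result:
product 
--------
Keyboard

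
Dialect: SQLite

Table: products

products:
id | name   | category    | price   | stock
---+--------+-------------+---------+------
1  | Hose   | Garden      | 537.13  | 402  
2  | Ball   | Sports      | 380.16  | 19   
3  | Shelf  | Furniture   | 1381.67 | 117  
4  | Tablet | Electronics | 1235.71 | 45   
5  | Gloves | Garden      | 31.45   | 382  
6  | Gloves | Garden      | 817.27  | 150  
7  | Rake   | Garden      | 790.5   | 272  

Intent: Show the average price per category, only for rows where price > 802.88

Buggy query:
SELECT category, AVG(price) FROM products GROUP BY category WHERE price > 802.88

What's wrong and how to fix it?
Bug: WHERE cannot follow GROUP BY

Fix: Move the WHERE clause before GROUP BY

Corrected query:
SELECT category, AVG(price) FROM products WHERE price > 802.88 GROUP BY category

Result:
category    | AVG(price)
------------+-----------
Electronics | 1235.71   
Furniture   | 1381.67   
Garden      | 817.27    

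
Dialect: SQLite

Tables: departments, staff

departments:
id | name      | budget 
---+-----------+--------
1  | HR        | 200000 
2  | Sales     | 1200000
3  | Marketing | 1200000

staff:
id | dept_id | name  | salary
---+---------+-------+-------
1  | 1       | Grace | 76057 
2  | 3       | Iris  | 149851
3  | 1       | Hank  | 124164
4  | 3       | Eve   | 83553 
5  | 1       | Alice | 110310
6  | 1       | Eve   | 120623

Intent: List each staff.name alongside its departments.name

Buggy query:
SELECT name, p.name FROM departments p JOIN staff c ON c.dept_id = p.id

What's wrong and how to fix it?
Bug: Both tables have a 'name' column; the unqualified reference is ambiguous

Fix: Qualify the column with its table alias (c.name)

Corrected query:
SELECT c.name, p.name FROM departments p JOIN staff c ON c.dept_id = p.id

Result:
name  | name     
------+----------
Grace | HR       
Iris  | Marketing
Hank  | HR       
Eve   | Marketing
Alice | HR       
Eve   | HR       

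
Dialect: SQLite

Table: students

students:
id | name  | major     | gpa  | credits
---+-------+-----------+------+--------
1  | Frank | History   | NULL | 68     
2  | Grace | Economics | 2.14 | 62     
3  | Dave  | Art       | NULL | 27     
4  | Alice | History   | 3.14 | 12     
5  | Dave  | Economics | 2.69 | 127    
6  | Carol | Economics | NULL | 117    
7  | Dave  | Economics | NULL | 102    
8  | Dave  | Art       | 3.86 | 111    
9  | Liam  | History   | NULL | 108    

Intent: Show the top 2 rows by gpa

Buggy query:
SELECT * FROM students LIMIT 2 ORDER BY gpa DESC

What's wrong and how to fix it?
Bug: ORDER BY cannot follow LIMIT; LIMIT is the final clause

Fix: Swap the clauses: ORDER BY first, then LIMIT

Corrected query:
SELECT * FROM students ORDER BY gpa DESC LIMIT 2

Result:
id | name  | major   | gpa  | credits
---+-------+---------+------+--------
8  | Dave  | Art     | 3.86 | 111    
4  | Alice | History | 3.14 | 12     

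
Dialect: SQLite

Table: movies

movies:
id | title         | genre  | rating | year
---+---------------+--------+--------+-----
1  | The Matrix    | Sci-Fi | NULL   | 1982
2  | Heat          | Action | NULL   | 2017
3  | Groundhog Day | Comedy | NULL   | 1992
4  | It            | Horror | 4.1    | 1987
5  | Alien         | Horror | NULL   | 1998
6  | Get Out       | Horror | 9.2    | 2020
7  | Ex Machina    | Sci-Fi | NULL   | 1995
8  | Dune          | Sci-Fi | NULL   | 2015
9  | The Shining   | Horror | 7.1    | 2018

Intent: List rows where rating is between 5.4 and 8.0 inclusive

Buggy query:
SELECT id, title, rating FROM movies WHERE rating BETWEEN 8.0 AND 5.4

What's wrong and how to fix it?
Bug: The bounds are reversed; BETWEEN a AND b requires a <= b to match anything

Fix: Write BETWEEN 5.4 AND 8.0

Corrected query:
SELECT id, title, rating FROM movies WHERE rating BETWEEN 5.4 AND 8.0

Result:
id | title       | rating
---+-------------+-------
9  | The Shining | 7.1   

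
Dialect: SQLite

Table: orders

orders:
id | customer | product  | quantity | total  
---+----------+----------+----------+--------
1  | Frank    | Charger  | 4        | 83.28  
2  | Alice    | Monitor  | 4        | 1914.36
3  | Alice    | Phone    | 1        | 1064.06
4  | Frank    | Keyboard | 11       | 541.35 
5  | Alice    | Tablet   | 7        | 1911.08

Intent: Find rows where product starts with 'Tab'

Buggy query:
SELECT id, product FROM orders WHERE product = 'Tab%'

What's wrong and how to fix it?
Bug: Wildcards only work with LIKE; '=' treats '%' as a literal character

Fix: Replace '=' with LIKE so 'Tab%' is treated as a pattern

Corrected query:
SELECT id, product FROM orders WHERE product LIKE 'Tab%'

Result:
id | product
---+--------
5  | Tablet 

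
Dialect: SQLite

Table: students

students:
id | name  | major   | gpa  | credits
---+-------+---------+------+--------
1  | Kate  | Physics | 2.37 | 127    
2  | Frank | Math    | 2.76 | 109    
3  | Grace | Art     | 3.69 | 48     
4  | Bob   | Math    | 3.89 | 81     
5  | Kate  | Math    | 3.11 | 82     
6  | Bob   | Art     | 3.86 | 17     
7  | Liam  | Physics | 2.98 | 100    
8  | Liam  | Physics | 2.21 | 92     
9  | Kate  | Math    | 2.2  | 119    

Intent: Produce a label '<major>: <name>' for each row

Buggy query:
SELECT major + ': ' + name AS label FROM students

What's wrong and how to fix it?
Bug: SQLite uses || for string concatenation; + coerces text to numbers (yielding 0)

Fix: Replace + with || to concatenate text

Corrected query:
SELECT major || ': ' || name AS label FROM students

Result:
label        
-------------
Physics: Kate
Math: Frank  
Art: Grace   
Math: Bob    
Math: Kate   
Art: Bob     
Physics: Liam
Physics: Liam
Math: Kate   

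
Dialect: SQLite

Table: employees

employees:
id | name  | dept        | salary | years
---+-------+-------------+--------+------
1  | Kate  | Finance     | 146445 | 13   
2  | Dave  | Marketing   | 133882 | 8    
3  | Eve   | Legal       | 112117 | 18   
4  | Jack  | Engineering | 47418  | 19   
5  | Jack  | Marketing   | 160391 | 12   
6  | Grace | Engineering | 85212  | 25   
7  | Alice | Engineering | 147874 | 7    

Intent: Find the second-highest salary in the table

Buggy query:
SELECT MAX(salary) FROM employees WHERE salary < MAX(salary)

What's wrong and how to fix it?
Bug: The inner MAX is an aggregate inside WHERE, which is not allowed

Fix: Put the inner MAX in a scalar subquery

Corrected query:
SELECT MAX(salary) FROM employees WHERE salary < (SELECT MAX(salary) FROM employees)

Result:
MAX(salary)
-----------
147874     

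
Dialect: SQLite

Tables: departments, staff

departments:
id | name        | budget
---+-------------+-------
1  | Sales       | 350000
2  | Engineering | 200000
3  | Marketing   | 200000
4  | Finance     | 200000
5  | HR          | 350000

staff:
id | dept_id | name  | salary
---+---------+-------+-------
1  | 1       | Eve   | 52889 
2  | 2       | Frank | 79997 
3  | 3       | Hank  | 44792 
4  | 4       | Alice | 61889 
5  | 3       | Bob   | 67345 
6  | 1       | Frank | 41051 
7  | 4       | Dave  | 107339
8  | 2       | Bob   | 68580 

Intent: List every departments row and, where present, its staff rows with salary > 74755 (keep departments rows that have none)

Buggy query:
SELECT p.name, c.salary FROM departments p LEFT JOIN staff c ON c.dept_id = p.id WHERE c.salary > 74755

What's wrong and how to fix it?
Bug: A WHERE condition on the right-hand table after LEFT JOIN drops unmatched parents

Fix: Move the right-table condition into the ON clause so unmatched parents are kept

Corrected query:
SELECT p.name, c.salary FROM departments p LEFT JOIN staff c ON c.dept_id = p.id AND c.salary > 74755

Result:
name        | salary
------------+-------
Sales       | NULL  
Engineering | 79997 
Marketing   | NULL  
Finance     | 107339
HR          | NULL  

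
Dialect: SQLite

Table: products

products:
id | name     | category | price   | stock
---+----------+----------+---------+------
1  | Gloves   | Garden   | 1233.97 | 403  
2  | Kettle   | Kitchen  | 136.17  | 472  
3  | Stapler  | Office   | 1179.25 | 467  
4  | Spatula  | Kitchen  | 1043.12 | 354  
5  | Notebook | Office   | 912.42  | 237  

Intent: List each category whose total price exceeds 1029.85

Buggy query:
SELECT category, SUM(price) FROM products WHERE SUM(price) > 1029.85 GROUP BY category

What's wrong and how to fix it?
Bug: SUM(price) is an aggregate, but WHERE filters rows before aggregation

Fix: Use HAVING (which filters groups after aggregation) instead of WHERE

Corrected query:
SELECT category, SUM(price) FROM products GROUP BY category HAVING SUM(price) > 1029.85

Result:
category | SUM(price)
---------+-----------
Garden   | 1233.97   
Kitchen  | 1179.29   
Office   | 2091.67   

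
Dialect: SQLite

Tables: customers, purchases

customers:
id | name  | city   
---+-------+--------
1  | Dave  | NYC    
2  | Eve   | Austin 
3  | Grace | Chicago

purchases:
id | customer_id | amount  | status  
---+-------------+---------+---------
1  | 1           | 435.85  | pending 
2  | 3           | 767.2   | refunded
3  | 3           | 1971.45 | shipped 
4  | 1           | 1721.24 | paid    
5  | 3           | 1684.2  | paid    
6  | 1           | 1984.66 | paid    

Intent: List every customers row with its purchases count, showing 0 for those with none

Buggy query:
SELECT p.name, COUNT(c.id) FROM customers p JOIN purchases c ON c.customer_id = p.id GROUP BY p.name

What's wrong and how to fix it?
Bug: INNER JOIN drops customers rows that have no matching purchases rows

Fix: Switch to LEFT JOIN to retain unmatched parent rows

Corrected query:
SELECT p.name, COUNT(c.id) FROM customers p LEFT JOIN purchases c ON c.customer_id = p.id GROUP BY p.name

Result:
name  | COUNT(c.id)
------+------------
Dave  | 3          
Eve   | 0          
Grace | 3          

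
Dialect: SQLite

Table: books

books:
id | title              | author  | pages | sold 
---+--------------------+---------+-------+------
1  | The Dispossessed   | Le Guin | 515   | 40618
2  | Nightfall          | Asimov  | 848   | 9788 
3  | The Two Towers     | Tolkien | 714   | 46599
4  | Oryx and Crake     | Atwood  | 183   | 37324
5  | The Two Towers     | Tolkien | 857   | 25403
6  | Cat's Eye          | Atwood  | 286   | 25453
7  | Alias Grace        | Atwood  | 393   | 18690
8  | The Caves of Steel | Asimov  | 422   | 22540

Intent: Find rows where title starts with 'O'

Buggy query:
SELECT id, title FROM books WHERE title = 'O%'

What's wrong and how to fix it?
Bug: Wildcards only work with LIKE; '=' treats '%' as a literal character

Fix: Replace '=' with LIKE so 'O%' is treated as a pattern

Corrected query:
SELECT id, title FROM books WHERE title LIKE 'O%'

Result:
id | title         
---+---------------
4  | Oryx and Crake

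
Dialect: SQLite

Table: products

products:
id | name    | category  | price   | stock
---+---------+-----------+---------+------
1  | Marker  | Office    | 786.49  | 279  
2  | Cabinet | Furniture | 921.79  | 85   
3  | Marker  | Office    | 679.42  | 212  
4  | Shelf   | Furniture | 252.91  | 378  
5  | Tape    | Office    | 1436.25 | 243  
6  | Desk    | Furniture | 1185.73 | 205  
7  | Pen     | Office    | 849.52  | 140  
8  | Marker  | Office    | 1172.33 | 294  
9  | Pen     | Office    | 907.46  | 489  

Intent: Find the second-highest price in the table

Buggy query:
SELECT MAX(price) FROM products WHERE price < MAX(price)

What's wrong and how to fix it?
Bug: The inner MAX is an aggregate inside WHERE, which is not allowed

Fix: Put the inner MAX in a scalar subquery

Corrected query:
SELECT MAX(price) FROM products WHERE price < (SELECT MAX(price) FROM products)

Result:
MAX(price)
----------
1185.73   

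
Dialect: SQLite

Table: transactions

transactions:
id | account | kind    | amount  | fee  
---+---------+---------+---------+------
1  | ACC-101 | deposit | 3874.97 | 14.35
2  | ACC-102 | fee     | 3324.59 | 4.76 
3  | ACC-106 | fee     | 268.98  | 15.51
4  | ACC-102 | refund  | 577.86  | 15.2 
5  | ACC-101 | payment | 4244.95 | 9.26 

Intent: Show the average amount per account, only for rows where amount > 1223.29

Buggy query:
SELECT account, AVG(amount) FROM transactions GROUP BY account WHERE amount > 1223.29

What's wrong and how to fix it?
Bug: WHERE cannot follow GROUP BY

Fix: Place WHERE between FROM and GROUP BY

Corrected query:
SELECT account, AVG(amount) FROM transactions WHERE amount > 1223.29 GROUP BY account

Result:
account | AVG(amount)
--------+------------
ACC-101 | 4059.96    
ACC-102 | 3324.59    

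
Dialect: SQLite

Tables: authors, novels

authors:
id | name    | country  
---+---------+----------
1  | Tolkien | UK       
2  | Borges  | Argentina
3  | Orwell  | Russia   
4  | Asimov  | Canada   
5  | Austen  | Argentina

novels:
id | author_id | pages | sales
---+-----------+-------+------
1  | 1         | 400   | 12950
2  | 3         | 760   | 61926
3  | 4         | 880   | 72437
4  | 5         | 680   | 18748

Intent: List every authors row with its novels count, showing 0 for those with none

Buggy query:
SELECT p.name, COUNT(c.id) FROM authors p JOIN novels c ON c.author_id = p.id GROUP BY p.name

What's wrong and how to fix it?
Bug: INNER JOIN drops authors rows that have no matching novels rows

Fix: Use LEFT JOIN so parents without children still appear (COUNT(c.id) gives 0)

Corrected query:
SELECT p.name, COUNT(c.id) FROM authors p LEFT JOIN novels c ON c.author_id = p.id GROUP BY p.name

Result:
name    | COUNT(c.id)
--------+------------
Asimov  | 1          
Austen  | 1          
Borges  | 0          
Orwell  | 1          
Tolkien | 1          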